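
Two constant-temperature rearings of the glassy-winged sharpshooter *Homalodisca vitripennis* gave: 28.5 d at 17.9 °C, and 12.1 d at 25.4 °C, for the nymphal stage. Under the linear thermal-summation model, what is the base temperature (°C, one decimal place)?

Under the model K = D·(T − T_b), so D₁·(T₁ − T_b) = D₂·(T₂ − T_b).
28.5·(17.9 − T_b) = 12.1·(25.4 − T_b)
T_b = (28.5·17.9 − 12.1·25.4) / (28.5 − 12.1) = 202.81 / 16.4 = 12.366 °C ≈ 12.4 °C.

12.4 °C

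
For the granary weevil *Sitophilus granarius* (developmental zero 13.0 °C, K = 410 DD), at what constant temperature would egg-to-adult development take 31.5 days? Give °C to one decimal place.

Required daily accumulation = 410 / 31.5 = 13.016 DD/day.
T = T_base + 13.016 = 13.0 + 13.016 = 26.016 ≈ 26.0 °C.

26.0 °C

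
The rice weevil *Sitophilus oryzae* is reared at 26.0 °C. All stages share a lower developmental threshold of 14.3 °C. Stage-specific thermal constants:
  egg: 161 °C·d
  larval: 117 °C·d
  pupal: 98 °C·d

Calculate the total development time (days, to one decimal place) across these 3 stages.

Daily accumulation at 26.0 °C = 26.0 − 14.3 = 11.7 DD/day.
Total K = 161 + 117 + 98 = 376 DD.
Total duration = 376 / 11.7 = 32.137 ≈ 32.1 days.

32.1 days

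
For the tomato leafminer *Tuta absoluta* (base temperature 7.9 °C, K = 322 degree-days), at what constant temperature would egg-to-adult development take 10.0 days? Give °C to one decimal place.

40.1 °C

Required daily accumulation = 322 / 10.0 = 32.200 DD/day.
T = T_base + 32.200 = 7.9 + 32.200 = 40.100 ≈ 40.1 °C.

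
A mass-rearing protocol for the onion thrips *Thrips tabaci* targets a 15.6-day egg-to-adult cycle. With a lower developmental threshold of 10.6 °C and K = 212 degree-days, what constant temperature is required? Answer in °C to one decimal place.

Required daily accumulation = 212 / 15.6 = 13.590 DD/day.
T = T_base + 13.590 = 10.6 + 13.590 = 24.190 ≈ 24.2 °C.

24.2 °C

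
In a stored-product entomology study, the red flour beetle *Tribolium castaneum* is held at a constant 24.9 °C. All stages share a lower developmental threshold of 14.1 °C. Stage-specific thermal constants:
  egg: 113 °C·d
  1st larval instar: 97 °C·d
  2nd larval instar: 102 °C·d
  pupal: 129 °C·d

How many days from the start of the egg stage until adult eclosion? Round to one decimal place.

40.8 days

Daily accumulation at 24.9 °C = 24.9 − 14.1 = 10.8 DD/day.
Total K = 113 + 97 + 102 + 129 = 441 DD.
Total duration = 441 / 10.8 = 40.833 ≈ 40.8 days.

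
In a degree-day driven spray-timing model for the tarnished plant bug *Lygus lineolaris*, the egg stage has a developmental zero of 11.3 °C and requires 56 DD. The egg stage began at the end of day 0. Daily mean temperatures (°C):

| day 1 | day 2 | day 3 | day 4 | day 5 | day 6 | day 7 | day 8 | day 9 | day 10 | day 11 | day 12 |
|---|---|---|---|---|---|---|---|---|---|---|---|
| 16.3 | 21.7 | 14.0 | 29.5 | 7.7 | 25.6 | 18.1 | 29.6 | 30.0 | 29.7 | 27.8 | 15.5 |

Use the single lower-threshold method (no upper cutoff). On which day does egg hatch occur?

day 7

Daily DD above 11.3 °C: 5.0, 10.4, 2.7, 18.2, 0.0, 14.3, 6.8, 18.3, 18.7, 18.4, 16.5, 4.2.
Cumulative: 5.0, 15.4, 18.1, 36.3, 36.3, 50.6, 57.4, 75.7, 94.4, 112.8, 129.3, 133.5.
The total first reaches 56 DD on day 7.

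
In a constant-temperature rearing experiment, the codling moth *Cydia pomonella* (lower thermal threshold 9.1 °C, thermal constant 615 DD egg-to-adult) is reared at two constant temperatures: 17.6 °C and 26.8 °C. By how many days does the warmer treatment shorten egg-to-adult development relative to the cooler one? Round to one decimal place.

At 17.6 °C: 615 / (17.6 − 9.1) = 615 / 8.5 = 72.353 d.
At 26.8 °C: 615 / (26.8 − 9.1) = 615 / 17.7 = 34.746 d.
Difference = |72.353 − 34.746| = 37.607 ≈ 37.6 days.

37.6 days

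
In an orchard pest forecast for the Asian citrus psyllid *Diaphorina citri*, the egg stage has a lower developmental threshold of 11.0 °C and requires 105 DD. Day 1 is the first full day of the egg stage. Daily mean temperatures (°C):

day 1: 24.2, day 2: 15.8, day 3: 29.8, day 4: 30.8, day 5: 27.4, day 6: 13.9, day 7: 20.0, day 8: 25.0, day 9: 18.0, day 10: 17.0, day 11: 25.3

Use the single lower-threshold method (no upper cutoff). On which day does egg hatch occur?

Daily DD above 11.0 °C: 13.2, 4.8, 18.8, 19.8, 16.4, 2.9, 9.0, 14.0, 7.0, 6.0, 14.3.
Cumulative: 13.2, 18.0, 36.8, 56.6, 73.0, 75.9, 84.9, 98.9, 105.9, 111.9, 126.2.
The total first reaches 105 DD on day 9.

day 9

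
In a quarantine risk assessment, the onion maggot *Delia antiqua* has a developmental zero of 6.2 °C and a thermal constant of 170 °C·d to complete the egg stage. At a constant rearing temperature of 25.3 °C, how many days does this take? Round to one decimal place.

8.9 days

Daily accumulation = 25.3 − 6.2 = 19.1 DD/day.
Duration = 170 / 19.1 = 8.901 ≈ 8.9 days.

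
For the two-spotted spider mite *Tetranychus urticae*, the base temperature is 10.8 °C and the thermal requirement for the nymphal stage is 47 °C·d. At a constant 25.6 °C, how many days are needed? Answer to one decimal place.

3.2 days

Daily accumulation = 25.6 − 10.8 = 14.8 DD/day.
Duration = 47 / 14.8 = 3.176 ≈ 3.2 days.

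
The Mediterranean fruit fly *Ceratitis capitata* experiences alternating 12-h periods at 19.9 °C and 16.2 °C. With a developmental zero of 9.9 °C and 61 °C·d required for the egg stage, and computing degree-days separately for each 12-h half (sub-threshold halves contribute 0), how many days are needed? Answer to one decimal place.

Day half: max(0, 19.9 − 9.9) × 0.5 = 10.0 × 0.5 = 5.00 DD.
Night half: max(0, 16.2 − 9.9) × 0.5 = 6.3 × 0.5 = 3.15 DD.
Per 24 h: 8.15 DD/day.
Duration = 61 / 8.15 = 7.485 ≈ 7.5 days.

7.5 days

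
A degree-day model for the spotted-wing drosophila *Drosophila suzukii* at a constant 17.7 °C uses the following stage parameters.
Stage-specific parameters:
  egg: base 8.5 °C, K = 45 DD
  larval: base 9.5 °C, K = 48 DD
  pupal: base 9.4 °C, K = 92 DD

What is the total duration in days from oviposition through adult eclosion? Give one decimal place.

egg: 45 / (17.7 − 8.5) = 45 / 9.2 = 4.891 d.
larval: 48 / (17.7 − 9.5) = 48 / 8.2 = 5.854 d.
pupal: 92 / (17.7 − 9.4) = 92 / 8.3 = 11.084 d.
Sum = 21.829 ≈ 21.8 days.

21.8 days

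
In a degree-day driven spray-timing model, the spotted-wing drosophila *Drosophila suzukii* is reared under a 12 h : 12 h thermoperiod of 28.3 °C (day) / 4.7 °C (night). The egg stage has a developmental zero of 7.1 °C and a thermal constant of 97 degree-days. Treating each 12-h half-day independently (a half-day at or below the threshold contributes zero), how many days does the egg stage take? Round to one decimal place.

9.2 days

Day half: max(0, 28.3 − 7.1) × 0.5 = 21.2 × 0.5 = 10.60 DD.
Night half: max(0, 4.7 − 7.1) × 0.5 = 0.0 × 0.5 = 0.00 DD.
Per 24 h: 10.60 DD/day.
Duration = 97 / 10.60 = 9.151 ≈ 9.2 days.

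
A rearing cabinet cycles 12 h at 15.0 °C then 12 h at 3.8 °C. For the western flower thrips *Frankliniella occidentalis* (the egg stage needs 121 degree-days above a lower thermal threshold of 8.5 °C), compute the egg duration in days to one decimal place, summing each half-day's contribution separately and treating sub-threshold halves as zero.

Day half: max(0, 15.0 − 8.5) × 0.5 = 6.5 × 0.5 = 3.25 DD.
Night half: max(0, 3.8 − 8.5) × 0.5 = 0.0 × 0.5 = 0.00 DD.
Per 24 h: 3.25 DD/day.
Duration = 121 / 3.25 = 37.231 ≈ 37.2 days.

37.2 days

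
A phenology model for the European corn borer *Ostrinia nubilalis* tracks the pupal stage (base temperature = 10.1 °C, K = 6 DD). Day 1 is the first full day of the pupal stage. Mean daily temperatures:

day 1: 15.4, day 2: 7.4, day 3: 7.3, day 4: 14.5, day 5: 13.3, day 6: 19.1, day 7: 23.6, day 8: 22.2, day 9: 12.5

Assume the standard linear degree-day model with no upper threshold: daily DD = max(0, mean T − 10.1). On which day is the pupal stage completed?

Daily DD above 10.1 °C: 5.3, 0.0, 0.0, 4.4, 3.2, 9.0, 13.5, 12.1, 2.4.
Cumulative: 5.3, 5.3, 5.3, 9.7, 12.9, 21.9, 35.4, 47.5, 49.9.
The total first reaches 6 DD on day 4.

day 4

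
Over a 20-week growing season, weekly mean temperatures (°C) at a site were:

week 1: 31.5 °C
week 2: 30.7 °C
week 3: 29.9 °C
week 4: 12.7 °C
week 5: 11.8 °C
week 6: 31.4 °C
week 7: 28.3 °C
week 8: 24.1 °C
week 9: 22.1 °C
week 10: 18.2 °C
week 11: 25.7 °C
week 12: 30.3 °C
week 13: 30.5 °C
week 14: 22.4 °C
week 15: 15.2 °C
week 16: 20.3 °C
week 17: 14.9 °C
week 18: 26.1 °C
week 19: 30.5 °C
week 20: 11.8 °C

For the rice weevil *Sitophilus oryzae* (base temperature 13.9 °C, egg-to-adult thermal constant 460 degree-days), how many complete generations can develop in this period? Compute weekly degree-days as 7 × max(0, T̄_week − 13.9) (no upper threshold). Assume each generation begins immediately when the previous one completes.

Weekly DD (7 × max(0, T̄ − 13.9)): 123.2, 117.6, 112.0, 0.0, 0.0, 122.5, 100.8, 71.4, 57.4, 30.1, 82.6, 114.8, 116.2, 59.5, 9.1, 44.8, 7.0, 85.4, 116.2, 0.0.
Season total = 1370.6 DD.
Complete generations = ⌊1370.6 / 460⌋ = 2.

2 generations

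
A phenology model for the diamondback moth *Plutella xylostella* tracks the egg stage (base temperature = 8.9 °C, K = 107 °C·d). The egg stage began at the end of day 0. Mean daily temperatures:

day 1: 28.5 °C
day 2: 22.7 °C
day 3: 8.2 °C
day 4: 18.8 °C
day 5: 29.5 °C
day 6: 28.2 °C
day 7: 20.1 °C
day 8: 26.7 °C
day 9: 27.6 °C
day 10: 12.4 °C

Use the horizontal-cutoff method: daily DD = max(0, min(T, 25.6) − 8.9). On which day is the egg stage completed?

day 9

Daily DD above 8.9 °C (capped at 16.7): 16.7, 13.8, 0.0, 9.9, 16.7, 16.7, 11.2, 16.7, 16.7, 3.5.
Cumulative: 16.7, 30.5, 30.5, 40.4, 57.1, 73.8, 85.0, 101.7, 118.4, 121.9.
The total first reaches 107 DD on day 9.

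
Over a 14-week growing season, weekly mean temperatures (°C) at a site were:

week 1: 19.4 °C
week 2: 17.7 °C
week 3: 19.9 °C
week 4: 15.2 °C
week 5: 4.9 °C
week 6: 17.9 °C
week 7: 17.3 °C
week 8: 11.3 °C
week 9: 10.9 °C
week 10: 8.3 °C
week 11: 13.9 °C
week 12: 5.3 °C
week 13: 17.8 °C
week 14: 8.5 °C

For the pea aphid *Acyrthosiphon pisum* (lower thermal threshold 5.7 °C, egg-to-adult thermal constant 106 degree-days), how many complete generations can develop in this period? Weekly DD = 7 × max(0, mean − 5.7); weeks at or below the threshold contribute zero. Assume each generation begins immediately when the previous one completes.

7 generations

Weekly DD (7 × max(0, T̄ − 5.7)): 95.9, 84.0, 99.4, 66.5, 0.0, 85.4, 81.2, 39.2, 36.4, 18.2, 57.4, 0.0, 84.7, 19.6.
Season total = 767.9 DD.
Complete generations = ⌊767.9 / 106⌋ = 7.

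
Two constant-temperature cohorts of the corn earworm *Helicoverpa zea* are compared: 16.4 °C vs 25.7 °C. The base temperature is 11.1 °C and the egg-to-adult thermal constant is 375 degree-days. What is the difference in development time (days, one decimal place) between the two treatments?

45.1 days

At 16.4 °C: 375 / (16.4 − 11.1) = 375 / 5.3 = 70.755 d.
At 25.7 °C: 375 / (25.7 − 11.1) = 375 / 14.6 = 25.685 d.
Difference = |70.755 − 25.685| = 45.070 ≈ 45.1 days.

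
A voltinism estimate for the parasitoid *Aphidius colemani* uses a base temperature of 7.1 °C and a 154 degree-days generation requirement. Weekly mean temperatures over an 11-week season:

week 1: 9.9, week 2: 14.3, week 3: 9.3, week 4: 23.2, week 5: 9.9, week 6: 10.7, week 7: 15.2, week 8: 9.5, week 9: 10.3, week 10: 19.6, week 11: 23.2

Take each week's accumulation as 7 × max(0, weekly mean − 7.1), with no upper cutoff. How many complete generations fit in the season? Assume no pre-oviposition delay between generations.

Weekly DD (7 × max(0, T̄ − 7.1)): 19.6, 50.4, 15.4, 112.7, 19.6, 25.2, 56.7, 16.8, 22.4, 87.5, 112.7.
Season total = 539.0 DD.
Complete generations = ⌊539.0 / 154⌋ = 3.

3 generations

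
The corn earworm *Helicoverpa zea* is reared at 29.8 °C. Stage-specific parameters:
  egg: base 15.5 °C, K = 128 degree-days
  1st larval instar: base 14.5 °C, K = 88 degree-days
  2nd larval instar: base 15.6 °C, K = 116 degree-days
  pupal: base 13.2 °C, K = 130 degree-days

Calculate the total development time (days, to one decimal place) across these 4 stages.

30.7 days

egg: 128 / (29.8 − 15.5) = 128 / 14.3 = 8.951 d.
1st larval instar: 88 / (29.8 − 14.5) = 88 / 15.3 = 5.752 d.
2nd larval instar: 116 / (29.8 − 15.6) = 116 / 14.2 = 8.169 d.
pupal: 130 / (29.8 − 13.2) = 130 / 16.6 = 7.831 d.
Sum = 30.703 ≈ 30.7 days.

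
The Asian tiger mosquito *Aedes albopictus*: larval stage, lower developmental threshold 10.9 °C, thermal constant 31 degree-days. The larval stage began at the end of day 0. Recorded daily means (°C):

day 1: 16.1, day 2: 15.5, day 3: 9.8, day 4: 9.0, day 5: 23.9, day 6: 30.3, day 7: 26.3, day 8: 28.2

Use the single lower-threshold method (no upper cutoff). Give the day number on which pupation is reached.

Daily DD above 10.9 °C: 5.2, 4.6, 0.0, 0.0, 13.0, 19.4, 15.4, 17.3.
Cumulative: 5.2, 9.8, 9.8, 9.8, 22.8, 42.2, 57.6, 74.9.
The total first reaches 31 DD on day 6.

day 6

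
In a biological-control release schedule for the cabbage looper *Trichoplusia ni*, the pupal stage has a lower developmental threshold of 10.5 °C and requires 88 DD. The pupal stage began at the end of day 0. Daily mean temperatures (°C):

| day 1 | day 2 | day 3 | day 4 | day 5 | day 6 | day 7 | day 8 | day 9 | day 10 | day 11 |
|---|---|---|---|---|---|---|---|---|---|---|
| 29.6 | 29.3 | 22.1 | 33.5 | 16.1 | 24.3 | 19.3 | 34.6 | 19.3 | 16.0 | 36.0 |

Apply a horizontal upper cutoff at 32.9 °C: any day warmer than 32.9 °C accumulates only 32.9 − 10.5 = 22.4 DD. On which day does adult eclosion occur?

day 6

Daily DD above 10.5 °C (capped at 22.4): 19.1, 18.8, 11.6, 22.4, 5.6, 13.8, 8.8, 22.4, 8.8, 5.5, 22.4.
Cumulative: 19.1, 37.9, 49.5, 71.9, 77.5, 91.3, 100.1, 122.5, 131.3, 136.8, 159.2.
The total first reaches 88 DD on day 6.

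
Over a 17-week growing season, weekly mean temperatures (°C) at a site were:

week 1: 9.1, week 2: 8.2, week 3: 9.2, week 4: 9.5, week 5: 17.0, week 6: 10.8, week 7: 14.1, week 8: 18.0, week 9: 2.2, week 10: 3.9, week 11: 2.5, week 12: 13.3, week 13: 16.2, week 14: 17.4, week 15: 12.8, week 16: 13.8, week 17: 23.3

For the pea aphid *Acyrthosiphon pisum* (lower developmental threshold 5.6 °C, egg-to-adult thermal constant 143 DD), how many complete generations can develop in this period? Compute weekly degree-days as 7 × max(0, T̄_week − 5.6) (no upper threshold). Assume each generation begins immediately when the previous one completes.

5 generations

Weekly DD (7 × max(0, T̄ − 5.6)): 24.5, 18.2, 25.2, 27.3, 79.8, 36.4, 59.5, 86.8, 0.0, 0.0, 0.0, 53.9, 74.2, 82.6, 50.4, 57.4, 123.9.
Season total = 800.1 DD.
Complete generations = ⌊800.1 / 143⌋ = 5.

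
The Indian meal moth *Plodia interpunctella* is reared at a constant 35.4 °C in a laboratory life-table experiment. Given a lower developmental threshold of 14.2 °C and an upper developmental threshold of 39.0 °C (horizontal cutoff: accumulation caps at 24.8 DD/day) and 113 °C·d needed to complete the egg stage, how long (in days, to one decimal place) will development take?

5.3 days

Daily accumulation = 35.4 − 14.2 = 21.2 DD/day.
Duration = 113 / 21.2 = 5.330 ≈ 5.3 days.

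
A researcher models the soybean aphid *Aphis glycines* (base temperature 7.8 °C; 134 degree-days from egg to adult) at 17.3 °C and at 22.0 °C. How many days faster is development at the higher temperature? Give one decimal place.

At 17.3 °C: 134 / (17.3 − 7.8) = 134 / 9.5 = 14.105 d.
At 22.0 °C: 134 / (22.0 − 7.8) = 134 / 14.2 = 9.437 d.
Difference = |14.105 − 9.437| = 4.669 ≈ 4.7 days.

4.7 days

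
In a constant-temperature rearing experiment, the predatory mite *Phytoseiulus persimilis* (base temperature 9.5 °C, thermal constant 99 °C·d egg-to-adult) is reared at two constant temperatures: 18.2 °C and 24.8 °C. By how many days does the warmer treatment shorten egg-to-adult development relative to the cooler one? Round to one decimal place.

4.9 days

At 18.2 °C: 99 / (18.2 − 9.5) = 99 / 8.7 = 11.379 d.
At 24.8 °C: 99 / (24.8 − 9.5) = 99 / 15.3 = 6.471 d.
Difference = |11.379 − 6.471| = 4.909 ≈ 4.9 days.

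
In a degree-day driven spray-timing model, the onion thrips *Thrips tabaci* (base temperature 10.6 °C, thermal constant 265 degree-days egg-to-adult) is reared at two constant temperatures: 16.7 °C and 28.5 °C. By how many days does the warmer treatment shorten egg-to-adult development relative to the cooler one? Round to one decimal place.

28.6 days

At 16.7 °C: 265 / (16.7 − 10.6) = 265 / 6.1 = 43.443 d.
At 28.5 °C: 265 / (28.5 − 10.6) = 265 / 17.9 = 14.804 d.
Difference = |43.443 − 14.804| = 28.638 ≈ 28.6 days.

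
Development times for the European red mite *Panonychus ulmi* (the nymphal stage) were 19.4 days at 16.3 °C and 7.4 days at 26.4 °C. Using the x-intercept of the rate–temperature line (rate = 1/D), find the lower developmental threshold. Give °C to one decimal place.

10.1 °C

Equal thermal constants: D₁(T₁ − T_b) = D₂(T₂ − T_b).
19.4·(16.3 − T_b) = 7.4·(26.4 − T_b)
T_b = (19.4·16.3 − 7.4·26.4) / (19.4 − 7.4) = 120.86 / 12.0 = 10.072 °C ≈ 10.1 °C.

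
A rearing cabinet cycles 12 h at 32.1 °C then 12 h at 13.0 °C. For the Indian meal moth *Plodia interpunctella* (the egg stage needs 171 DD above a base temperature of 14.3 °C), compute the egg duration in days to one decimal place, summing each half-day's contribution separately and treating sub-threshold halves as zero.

Day half: max(0, 32.1 − 14.3) × 0.5 = 17.8 × 0.5 = 8.90 DD.
Night half: max(0, 13.0 − 14.3) × 0.5 = 0.0 × 0.5 = 0.00 DD.
Per 24 h: 8.90 DD/day.
Duration = 171 / 8.90 = 19.213 ≈ 19.2 days.

19.2 days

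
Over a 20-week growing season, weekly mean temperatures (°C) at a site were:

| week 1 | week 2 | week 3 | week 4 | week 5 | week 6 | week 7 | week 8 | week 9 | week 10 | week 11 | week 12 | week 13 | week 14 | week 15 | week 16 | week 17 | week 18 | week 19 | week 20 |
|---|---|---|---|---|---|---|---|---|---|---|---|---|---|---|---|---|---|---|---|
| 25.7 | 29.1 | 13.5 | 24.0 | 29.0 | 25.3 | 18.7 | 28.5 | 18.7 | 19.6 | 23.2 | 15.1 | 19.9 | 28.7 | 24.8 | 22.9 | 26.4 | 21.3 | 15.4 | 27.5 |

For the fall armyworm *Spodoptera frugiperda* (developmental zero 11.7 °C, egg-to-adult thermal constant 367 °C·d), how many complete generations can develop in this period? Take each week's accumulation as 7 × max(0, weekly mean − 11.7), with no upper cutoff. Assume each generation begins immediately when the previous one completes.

4 generations

Weekly DD (7 × max(0, T̄ − 11.7)): 98.0, 121.8, 12.6, 86.1, 121.1, 95.2, 49.0, 117.6, 49.0, 55.3, 80.5, 23.8, 57.4, 119.0, 91.7, 78.4, 102.9, 67.2, 25.9, 110.6.
Season total = 1563.1 DD.
Complete generations = ⌊1563.1 / 367⌋ = 4.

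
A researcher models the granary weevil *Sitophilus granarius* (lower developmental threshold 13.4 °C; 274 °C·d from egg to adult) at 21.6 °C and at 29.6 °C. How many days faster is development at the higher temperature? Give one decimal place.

At 21.6 °C: 274 / (21.6 − 13.4) = 274 / 8.2 = 33.415 d.
At 29.6 °C: 274 / (29.6 − 13.4) = 274 / 16.2 = 16.914 d.
Difference = |33.415 − 16.914| = 16.501 ≈ 16.5 days.

16.5 days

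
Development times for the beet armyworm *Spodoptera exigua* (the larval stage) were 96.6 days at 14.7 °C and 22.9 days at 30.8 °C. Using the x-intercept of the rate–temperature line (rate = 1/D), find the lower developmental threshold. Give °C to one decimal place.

Equal thermal constants: D₁(T₁ − T_b) = D₂(T₂ − T_b).
96.6·(14.7 − T_b) = 22.9·(30.8 − T_b)
T_b = (96.6·14.7 − 22.9·30.8) / (96.6 − 22.9) = 714.70 / 73.7 = 9.697 °C ≈ 9.7 °C.

9.7 °C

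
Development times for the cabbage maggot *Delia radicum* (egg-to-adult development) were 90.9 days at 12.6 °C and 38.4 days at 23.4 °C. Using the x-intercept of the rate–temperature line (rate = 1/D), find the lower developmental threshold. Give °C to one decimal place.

Under the model K = D·(T − T_b), so D₁·(T₁ − T_b) = D₂·(T₂ − T_b).
90.9·(12.6 − T_b) = 38.4·(23.4 − T_b)
T_b = (90.9·12.6 − 38.4·23.4) / (90.9 − 38.4) = 246.78 / 52.5 = 4.701 °C ≈ 4.7 °C.

4.7 °C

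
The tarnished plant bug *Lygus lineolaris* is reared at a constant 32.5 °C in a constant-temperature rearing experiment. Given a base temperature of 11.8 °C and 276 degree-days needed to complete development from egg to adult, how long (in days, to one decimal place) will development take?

Daily accumulation = 32.5 − 11.8 = 20.7 DD/day.
Duration = 276 / 20.7 = 13.333 ≈ 13.3 days.

13.3 days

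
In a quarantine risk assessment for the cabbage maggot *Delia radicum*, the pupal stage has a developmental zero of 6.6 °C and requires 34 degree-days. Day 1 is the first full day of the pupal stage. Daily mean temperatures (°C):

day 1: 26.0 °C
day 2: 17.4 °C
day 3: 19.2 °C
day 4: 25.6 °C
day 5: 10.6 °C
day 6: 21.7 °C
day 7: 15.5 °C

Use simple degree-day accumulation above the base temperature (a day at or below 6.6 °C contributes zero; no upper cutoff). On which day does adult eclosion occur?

day 3

Daily DD above 6.6 °C: 19.4, 10.8, 12.6, 19.0, 4.0, 15.1, 8.9.
Cumulative: 19.4, 30.2, 42.8, 61.8, 65.8, 80.9, 89.8.
The total first reaches 34 DD on day 3.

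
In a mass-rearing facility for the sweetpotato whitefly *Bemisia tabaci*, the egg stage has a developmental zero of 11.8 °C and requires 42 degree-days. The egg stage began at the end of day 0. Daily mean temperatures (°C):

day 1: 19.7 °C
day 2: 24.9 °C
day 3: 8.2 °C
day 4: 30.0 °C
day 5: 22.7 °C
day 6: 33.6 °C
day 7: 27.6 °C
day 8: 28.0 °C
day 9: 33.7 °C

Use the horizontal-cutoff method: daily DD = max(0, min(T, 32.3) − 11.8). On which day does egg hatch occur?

day 5

Daily DD above 11.8 °C (capped at 20.5): 7.9, 13.1, 0.0, 18.2, 10.9, 20.5, 15.8, 16.2, 20.5.
Cumulative: 7.9, 21.0, 21.0, 39.2, 50.1, 70.6, 86.4, 102.6, 123.1.
The total first reaches 42 DD on day 5.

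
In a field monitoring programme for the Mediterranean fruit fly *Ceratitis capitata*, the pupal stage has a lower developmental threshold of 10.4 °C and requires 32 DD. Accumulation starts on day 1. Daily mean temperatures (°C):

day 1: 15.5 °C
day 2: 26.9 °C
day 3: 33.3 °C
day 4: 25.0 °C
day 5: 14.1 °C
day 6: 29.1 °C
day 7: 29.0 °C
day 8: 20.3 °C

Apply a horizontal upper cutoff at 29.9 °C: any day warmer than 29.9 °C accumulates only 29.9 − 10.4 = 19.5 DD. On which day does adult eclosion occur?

Daily DD above 10.4 °C (capped at 19.5): 5.1, 16.5, 19.5, 14.6, 3.7, 18.7, 18.6, 9.9.
Cumulative: 5.1, 21.6, 41.1, 55.7, 59.4, 78.1, 96.7, 106.6.
The total first reaches 32 DD on day 3.

day 3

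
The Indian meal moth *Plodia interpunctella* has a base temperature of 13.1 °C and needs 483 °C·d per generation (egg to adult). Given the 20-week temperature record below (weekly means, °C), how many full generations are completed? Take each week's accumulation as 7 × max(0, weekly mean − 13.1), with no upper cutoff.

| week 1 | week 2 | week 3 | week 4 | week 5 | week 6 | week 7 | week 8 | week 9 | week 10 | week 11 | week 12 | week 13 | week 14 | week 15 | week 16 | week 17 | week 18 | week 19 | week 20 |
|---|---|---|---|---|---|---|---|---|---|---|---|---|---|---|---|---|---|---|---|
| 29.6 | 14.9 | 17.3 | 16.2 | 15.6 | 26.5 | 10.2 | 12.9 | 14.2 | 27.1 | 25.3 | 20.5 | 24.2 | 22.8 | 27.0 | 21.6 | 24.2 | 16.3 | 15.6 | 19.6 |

2 generations

Weekly DD (7 × max(0, T̄ − 13.1)): 115.5, 12.6, 29.4, 21.7, 17.5, 93.8, 0.0, 0.0, 7.7, 98.0, 85.4, 51.8, 77.7, 67.9, 97.3, 59.5, 77.7, 22.4, 17.5, 45.5.
Season total = 998.9 DD.
Complete generations = ⌊998.9 / 483⌋ = 2.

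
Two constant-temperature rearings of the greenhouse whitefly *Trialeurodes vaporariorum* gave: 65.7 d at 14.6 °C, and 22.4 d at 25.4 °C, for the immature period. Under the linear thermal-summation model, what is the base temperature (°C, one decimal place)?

9.0 °C

Linear rate model ⇒ the product D·(T − T_b) is constant across temperatures.
65.7·(14.6 − T_b) = 22.4·(25.4 − T_b)
T_b = (65.7·14.6 − 22.4·25.4) / (65.7 − 22.4) = 390.26 / 43.3 = 9.013 °C ≈ 9.0 °C.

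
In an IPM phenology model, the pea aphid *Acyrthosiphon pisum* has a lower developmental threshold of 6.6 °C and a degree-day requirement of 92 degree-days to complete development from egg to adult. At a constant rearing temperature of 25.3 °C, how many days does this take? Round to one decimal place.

4.9 days

Daily accumulation = 25.3 − 6.6 = 18.7 DD/day.
Duration = 92 / 18.7 = 4.920 ≈ 4.9 days.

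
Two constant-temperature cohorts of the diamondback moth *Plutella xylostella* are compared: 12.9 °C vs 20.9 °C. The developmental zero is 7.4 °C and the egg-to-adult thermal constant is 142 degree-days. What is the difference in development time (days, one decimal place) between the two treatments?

At 12.9 °C: 142 / (12.9 − 7.4) = 142 / 5.5 = 25.818 d.
At 20.9 °C: 142 / (20.9 − 7.4) = 142 / 13.5 = 10.519 d.
Difference = |25.818 − 10.519| = 15.300 ≈ 15.3 days.

15.3 days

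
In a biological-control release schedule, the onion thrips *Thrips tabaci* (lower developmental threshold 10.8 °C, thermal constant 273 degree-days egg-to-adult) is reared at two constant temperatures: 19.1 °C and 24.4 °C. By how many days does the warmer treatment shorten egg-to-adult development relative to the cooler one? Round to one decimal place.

At 19.1 °C: 273 / (19.1 − 10.8) = 273 / 8.3 = 32.892 d.
At 24.4 °C: 273 / (24.4 − 10.8) = 273 / 13.6 = 20.074 d.
Difference = |32.892 − 20.074| = 12.818 ≈ 12.8 days.

12.8 days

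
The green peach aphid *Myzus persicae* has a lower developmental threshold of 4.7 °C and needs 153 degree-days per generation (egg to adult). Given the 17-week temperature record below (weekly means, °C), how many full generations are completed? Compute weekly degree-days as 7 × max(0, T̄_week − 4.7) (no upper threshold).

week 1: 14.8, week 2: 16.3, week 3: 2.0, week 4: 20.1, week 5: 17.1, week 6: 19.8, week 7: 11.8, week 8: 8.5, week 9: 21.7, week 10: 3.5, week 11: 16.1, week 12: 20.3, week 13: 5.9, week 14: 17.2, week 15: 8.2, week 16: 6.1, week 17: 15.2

6 generations

Weekly DD (7 × max(0, T̄ − 4.7)): 70.7, 81.2, 0.0, 107.8, 86.8, 105.7, 49.7, 26.6, 119.0, 0.0, 79.8, 109.2, 8.4, 87.5, 24.5, 9.8, 73.5.
Season total = 1040.2 DD.
Complete generations = ⌊1040.2 / 153⌋ = 6.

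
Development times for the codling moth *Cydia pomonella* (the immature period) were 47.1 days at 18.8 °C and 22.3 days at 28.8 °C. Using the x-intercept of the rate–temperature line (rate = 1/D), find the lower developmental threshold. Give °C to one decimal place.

9.8 °C

Equal thermal constants: D₁(T₁ − T_b) = D₂(T₂ − T_b).
47.1·(18.8 − T_b) = 22.3·(28.8 − T_b)
T_b = (47.1·18.8 − 22.3·28.8) / (47.1 − 22.3) = 243.24 / 24.8 = 9.808 °C ≈ 9.8 °C.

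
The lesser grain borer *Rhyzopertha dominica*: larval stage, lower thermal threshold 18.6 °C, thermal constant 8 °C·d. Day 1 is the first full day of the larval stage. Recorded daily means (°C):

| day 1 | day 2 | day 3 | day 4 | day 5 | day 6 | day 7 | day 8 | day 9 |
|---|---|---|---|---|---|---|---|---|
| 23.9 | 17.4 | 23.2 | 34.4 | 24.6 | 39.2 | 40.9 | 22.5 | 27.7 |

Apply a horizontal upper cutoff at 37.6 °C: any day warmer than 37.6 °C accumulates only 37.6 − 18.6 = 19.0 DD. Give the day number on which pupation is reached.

day 3

Daily DD above 18.6 °C (capped at 19.0): 5.3, 0.0, 4.6, 15.8, 6.0, 19.0, 19.0, 3.9, 9.1.
Cumulative: 5.3, 5.3, 9.9, 25.7, 31.7, 50.7, 69.7, 73.6, 82.7.
The total first reaches 8 DD on day 3.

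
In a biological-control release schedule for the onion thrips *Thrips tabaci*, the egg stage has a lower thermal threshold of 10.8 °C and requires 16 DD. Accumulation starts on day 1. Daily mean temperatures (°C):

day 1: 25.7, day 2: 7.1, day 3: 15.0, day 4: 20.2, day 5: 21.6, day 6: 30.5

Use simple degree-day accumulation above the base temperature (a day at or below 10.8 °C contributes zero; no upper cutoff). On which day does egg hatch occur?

day 3

Daily DD above 10.8 °C: 14.9, 0.0, 4.2, 9.4, 10.8, 19.7.
Cumulative: 14.9, 14.9, 19.1, 28.5, 39.3, 59.0.
The total first reaches 16 DD on day 3.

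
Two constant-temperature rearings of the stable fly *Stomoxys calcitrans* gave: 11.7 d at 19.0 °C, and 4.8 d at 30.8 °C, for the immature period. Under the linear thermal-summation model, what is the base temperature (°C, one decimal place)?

10.8 °C

Equal thermal constants: D₁(T₁ − T_b) = D₂(T₂ − T_b).
11.7·(19.0 − T_b) = 4.8·(30.8 − T_b)
T_b = (11.7·19.0 − 4.8·30.8) / (11.7 − 4.8) = 74.46 / 6.9 = 10.791 °C ≈ 10.8 °C.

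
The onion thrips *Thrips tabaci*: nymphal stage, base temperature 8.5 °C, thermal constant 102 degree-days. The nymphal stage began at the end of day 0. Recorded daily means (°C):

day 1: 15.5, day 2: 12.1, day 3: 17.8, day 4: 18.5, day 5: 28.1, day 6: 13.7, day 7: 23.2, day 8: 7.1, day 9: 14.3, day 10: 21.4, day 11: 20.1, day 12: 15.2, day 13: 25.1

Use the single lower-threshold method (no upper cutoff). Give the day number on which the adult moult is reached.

Daily DD above 8.5 °C: 7.0, 3.6, 9.3, 10.0, 19.6, 5.2, 14.7, 0.0, 5.8, 12.9, 11.6, 6.7, 16.6.
Cumulative: 7.0, 10.6, 19.9, 29.9, 49.5, 54.7, 69.4, 69.4, 75.2, 88.1, 99.7, 106.4, 123.0.
The total first reaches 102 DD on day 12.

day 12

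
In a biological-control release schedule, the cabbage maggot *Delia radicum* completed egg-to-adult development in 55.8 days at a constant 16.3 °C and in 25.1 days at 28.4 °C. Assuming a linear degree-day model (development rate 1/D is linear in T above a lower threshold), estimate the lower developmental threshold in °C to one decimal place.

6.4 °C

Under the model K = D·(T − T_b), so D₁·(T₁ − T_b) = D₂·(T₂ − T_b).
55.8·(16.3 − T_b) = 25.1·(28.4 − T_b)
T_b = (55.8·16.3 − 25.1·28.4) / (55.8 − 25.1) = 196.70 / 30.7 = 6.407 °C ≈ 6.4 °C.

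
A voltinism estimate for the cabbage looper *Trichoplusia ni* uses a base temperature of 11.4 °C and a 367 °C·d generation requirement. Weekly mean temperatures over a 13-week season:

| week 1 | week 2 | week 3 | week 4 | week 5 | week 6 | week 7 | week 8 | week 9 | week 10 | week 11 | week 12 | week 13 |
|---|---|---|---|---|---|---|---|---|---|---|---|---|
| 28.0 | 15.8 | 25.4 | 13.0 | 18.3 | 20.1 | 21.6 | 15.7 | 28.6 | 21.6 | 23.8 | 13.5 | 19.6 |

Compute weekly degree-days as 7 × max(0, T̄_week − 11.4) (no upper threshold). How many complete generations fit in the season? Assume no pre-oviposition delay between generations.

Weekly DD (7 × max(0, T̄ − 11.4)): 116.2, 30.8, 98.0, 11.2, 48.3, 60.9, 71.4, 30.1, 120.4, 71.4, 86.8, 14.7, 57.4.
Season total = 817.6 DD.
Complete generations = ⌊817.6 / 367⌋ = 2.

2 generations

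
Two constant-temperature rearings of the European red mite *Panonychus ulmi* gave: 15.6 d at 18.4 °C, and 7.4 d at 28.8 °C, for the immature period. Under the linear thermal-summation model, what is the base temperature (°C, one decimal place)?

9.0 °C

Equal thermal constants: D₁(T₁ − T_b) = D₂(T₂ − T_b).
15.6·(18.4 − T_b) = 7.4·(28.8 − T_b)
T_b = (15.6·18.4 − 7.4·28.8) / (15.6 − 7.4) = 73.92 / 8.2 = 9.015 °C ≈ 9.0 °C.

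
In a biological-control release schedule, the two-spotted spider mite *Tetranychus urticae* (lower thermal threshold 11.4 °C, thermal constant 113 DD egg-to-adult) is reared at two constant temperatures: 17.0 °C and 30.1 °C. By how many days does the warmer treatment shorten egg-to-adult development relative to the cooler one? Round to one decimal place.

14.1 days

At 17.0 °C: 113 / (17.0 − 11.4) = 113 / 5.6 = 20.179 d.
At 30.1 °C: 113 / (30.1 − 11.4) = 113 / 18.7 = 6.043 d.
Difference = |20.179 − 6.043| = 14.136 ≈ 14.1 days.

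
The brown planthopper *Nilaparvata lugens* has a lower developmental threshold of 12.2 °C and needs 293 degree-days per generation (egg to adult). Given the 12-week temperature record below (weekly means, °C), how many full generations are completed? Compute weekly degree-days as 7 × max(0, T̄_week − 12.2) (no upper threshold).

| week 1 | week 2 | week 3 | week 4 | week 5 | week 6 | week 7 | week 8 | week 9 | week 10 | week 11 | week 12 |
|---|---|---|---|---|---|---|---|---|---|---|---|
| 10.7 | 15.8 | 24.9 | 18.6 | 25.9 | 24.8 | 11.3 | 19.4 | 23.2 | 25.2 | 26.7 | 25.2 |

Weekly DD (7 × max(0, T̄ − 12.2)): 0.0, 25.2, 88.9, 44.8, 95.9, 88.2, 0.0, 50.4, 77.0, 91.0, 101.5, 91.0.
Season total = 753.9 DD.
Complete generations = ⌊753.9 / 293⌋ = 2.

2 generations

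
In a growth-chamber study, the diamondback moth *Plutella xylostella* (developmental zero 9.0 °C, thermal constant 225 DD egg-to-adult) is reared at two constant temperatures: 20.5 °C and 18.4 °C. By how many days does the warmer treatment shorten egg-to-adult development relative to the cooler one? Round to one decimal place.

4.4 days

At 20.5 °C: 225 / (20.5 − 9.0) = 225 / 11.5 = 19.565 d.
At 18.4 °C: 225 / (18.4 − 9.0) = 225 / 9.4 = 23.936 d.
Difference = |19.565 − 23.936| = 4.371 ≈ 4.4 days.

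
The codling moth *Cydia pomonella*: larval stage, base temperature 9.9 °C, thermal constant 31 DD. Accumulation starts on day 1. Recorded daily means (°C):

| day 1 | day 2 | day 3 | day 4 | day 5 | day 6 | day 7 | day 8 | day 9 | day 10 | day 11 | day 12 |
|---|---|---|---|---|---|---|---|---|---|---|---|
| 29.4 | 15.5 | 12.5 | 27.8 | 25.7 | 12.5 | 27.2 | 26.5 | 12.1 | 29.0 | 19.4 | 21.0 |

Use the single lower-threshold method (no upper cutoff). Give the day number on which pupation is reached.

day 4

Daily DD above 9.9 °C: 19.5, 5.6, 2.6, 17.9, 15.8, 2.6, 17.3, 16.6, 2.2, 19.1, 9.5, 11.1.
Cumulative: 19.5, 25.1, 27.7, 45.6, 61.4, 64.0, 81.3, 97.9, 100.1, 119.2, 128.7, 139.8.
The total first reaches 31 DD on day 4.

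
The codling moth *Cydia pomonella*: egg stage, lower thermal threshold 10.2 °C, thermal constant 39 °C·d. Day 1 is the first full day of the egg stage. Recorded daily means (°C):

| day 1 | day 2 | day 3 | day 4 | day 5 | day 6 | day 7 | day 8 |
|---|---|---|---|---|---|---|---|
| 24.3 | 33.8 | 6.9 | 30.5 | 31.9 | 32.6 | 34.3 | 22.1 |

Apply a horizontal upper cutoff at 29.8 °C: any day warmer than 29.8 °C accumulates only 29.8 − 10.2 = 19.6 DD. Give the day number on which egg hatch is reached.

Daily DD above 10.2 °C (capped at 19.6): 14.1, 19.6, 0.0, 19.6, 19.6, 19.6, 19.6, 11.9.
Cumulative: 14.1, 33.7, 33.7, 53.3, 72.9, 92.5, 112.1, 124.0.
The total first reaches 39 DD on day 4.

day 4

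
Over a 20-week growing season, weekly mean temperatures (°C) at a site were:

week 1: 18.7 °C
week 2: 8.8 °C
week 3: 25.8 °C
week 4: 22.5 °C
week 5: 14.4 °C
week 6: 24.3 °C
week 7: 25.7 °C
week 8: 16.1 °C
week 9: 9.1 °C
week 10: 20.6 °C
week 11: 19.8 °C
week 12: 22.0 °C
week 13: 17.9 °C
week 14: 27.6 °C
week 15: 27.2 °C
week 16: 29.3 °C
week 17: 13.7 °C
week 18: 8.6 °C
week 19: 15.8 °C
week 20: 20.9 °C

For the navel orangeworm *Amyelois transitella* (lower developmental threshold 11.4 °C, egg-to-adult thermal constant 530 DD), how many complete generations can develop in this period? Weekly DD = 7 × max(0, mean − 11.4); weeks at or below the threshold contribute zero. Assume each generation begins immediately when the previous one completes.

Weekly DD (7 × max(0, T̄ − 11.4)): 51.1, 0.0, 100.8, 77.7, 21.0, 90.3, 100.1, 32.9, 0.0, 64.4, 58.8, 74.2, 45.5, 113.4, 110.6, 125.3, 16.1, 0.0, 30.8, 66.5.
Season total = 1179.5 DD.
Complete generations = ⌊1179.5 / 530⌋ = 2.

2 generations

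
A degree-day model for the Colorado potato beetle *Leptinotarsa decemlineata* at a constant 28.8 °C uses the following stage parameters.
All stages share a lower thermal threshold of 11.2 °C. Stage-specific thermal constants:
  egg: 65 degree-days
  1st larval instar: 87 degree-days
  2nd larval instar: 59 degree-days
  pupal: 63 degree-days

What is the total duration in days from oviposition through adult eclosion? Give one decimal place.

15.6 days

Daily accumulation at 28.8 °C = 28.8 − 11.2 = 17.6 DD/day.
Total K = 65 + 87 + 59 + 63 = 274 DD.
Total duration = 274 / 17.6 = 15.568 ≈ 15.6 days.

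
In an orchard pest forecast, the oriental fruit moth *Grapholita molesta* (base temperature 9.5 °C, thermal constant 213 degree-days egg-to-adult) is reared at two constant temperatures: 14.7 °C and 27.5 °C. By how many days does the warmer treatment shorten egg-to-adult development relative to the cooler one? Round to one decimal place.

At 14.7 °C: 213 / (14.7 − 9.5) = 213 / 5.2 = 40.962 d.
At 27.5 °C: 213 / (27.5 − 9.5) = 213 / 18.0 = 11.833 d.
Difference = |40.962 − 11.833| = 29.128 ≈ 29.1 days.

29.1 days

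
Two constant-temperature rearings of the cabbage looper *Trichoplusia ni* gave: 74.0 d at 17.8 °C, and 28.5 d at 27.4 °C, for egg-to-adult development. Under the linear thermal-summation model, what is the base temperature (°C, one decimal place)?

Equal thermal constants: D₁(T₁ − T_b) = D₂(T₂ − T_b).
74.0·(17.8 − T_b) = 28.5·(27.4 − T_b)
T_b = (74.0·17.8 − 28.5·27.4) / (74.0 − 28.5) = 536.30 / 45.5 = 11.787 °C ≈ 11.8 °C.

11.8 °C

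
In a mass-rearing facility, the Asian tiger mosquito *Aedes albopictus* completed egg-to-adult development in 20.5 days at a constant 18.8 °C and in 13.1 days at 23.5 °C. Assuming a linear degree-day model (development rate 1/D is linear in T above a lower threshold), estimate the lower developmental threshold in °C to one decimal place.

10.5 °C

Linear rate model ⇒ the product D·(T − T_b) is constant across temperatures.
20.5·(18.8 − T_b) = 13.1·(23.5 − T_b)
T_b = (20.5·18.8 − 13.1·23.5) / (20.5 − 13.1) = 77.55 / 7.4 = 10.480 °C ≈ 10.5 °C.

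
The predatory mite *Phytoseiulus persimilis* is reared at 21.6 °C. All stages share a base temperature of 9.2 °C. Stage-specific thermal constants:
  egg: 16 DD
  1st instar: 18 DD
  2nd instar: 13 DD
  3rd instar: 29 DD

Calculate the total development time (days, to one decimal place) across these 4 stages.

6.1 days

Daily accumulation at 21.6 °C = 21.6 − 9.2 = 12.4 DD/day.
Total K = 16 + 18 + 13 + 29 = 76 DD.
Total duration = 76 / 12.4 = 6.129 ≈ 6.1 days.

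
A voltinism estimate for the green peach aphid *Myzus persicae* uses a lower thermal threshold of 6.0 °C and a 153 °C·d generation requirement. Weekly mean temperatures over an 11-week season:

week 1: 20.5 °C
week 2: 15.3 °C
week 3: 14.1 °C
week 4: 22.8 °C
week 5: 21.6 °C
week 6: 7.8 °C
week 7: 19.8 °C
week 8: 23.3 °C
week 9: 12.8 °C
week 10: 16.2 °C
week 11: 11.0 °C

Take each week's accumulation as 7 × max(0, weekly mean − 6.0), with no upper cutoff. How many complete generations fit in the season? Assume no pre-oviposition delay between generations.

Weekly DD (7 × max(0, T̄ − 6.0)): 101.5, 65.1, 56.7, 117.6, 109.2, 12.6, 96.6, 121.1, 47.6, 71.4, 35.0.
Season total = 834.4 DD.
Complete generations = ⌊834.4 / 153⌋ = 5.

5 generations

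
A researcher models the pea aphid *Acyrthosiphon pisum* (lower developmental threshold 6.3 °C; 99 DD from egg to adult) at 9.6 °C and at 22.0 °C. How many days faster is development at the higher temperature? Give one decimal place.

At 9.6 °C: 99 / (9.6 − 6.3) = 99 / 3.3 = 30.000 d.
At 22.0 °C: 99 / (22.0 − 6.3) = 99 / 15.7 = 6.306 d.
Difference = |30.000 − 6.306| = 23.694 ≈ 23.7 days.

23.7 days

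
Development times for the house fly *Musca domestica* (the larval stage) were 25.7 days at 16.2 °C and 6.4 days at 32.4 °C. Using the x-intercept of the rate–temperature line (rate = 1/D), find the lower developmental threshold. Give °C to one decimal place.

Under the model K = D·(T − T_b), so D₁·(T₁ − T_b) = D₂·(T₂ − T_b).
25.7·(16.2 − T_b) = 6.4·(32.4 − T_b)
T_b = (25.7·16.2 − 6.4·32.4) / (25.7 − 6.4) = 208.98 / 19.3 = 10.828 °C ≈ 10.8 °C.

10.8 °C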